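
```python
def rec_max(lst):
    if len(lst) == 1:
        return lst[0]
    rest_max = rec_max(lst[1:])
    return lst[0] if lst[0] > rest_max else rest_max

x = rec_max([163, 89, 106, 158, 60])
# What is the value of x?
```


rec_max([163, 89, 106, 158, 60])
= compare 163 with rec_max([89, 106, 158, 60])
= compare 89 with rec_max([106, 158, 60])
= compare 106 with rec_max([158, 60])
= compare 158 with rec_max([60])
Base: rec_max([60]) = 60
compare 158 with 60: max = 158
compare 106 with 158: max = 158
compare 89 with 158: max = 158
compare 163 with 158: max = 163
= 163


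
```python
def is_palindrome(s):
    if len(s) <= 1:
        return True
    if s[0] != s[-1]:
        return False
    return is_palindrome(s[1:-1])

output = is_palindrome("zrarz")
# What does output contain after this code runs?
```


is_palindrome("zrarz")
"zrarz": s[0]='z' == s[-1]='z' -> is_palindrome("rar")
"rar": s[0]='r' == s[-1]='r' -> is_palindrome("a")
"a": len <= 1 -> True
= True


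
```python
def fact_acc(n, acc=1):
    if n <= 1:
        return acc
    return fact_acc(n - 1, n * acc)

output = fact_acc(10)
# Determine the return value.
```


fact_acc(10, 1)
= fact_acc(9, 10 * 1) = fact_acc(9, 10)
= fact_acc(8, 9 * 10) = fact_acc(8, 90)
= fact_acc(7, 8 * 90) = fact_acc(7, 720)
= fact_acc(6, 7 * 720) = fact_acc(6, 5040)
= fact_acc(5, 6 * 5040) = fact_acc(5, 30240)
= fact_acc(4, 5 * 30240) = fact_acc(4, 151200)
= fact_acc(3, 4 * 151200) = fact_acc(3, 604800)
= fact_acc(2, 3 * 604800) = fact_acc(2, 1814400)
= fact_acc(1, 2 * 1814400) = fact_acc(1, 3628800)
n <= 1, return acc = 3628800


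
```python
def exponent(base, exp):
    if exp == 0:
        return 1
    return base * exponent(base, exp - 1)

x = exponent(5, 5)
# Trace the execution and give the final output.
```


exponent(5, 5)
= 5 * exponent(5, 4)
= 5 * 5 * exponent(5, 3)
= 5 * 5 * 5 * exponent(5, 2)
= 5 * 5 * 5 * 5 * exponent(5, 1)
= 5 * 5 * 5 * 5 * 5 * exponent(5, 0)
= 5 * 5 * 5 * 5 * 5 * 1
= 3125


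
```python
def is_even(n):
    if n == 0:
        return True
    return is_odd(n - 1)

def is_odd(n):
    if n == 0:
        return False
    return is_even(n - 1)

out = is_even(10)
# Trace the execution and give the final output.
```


is_even(10)
= is_odd(9)
= is_even(8)
= is_odd(7)
= is_even(6)
= is_odd(5)
= is_even(4)
= is_odd(3)
= is_even(2)
= is_odd(1)
= is_even(0)
n == 0: return True
= True


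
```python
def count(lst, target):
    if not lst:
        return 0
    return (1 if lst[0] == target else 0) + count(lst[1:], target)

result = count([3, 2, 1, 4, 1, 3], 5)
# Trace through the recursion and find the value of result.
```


count([3, 2, 1, 4, 1, 3], 5)
lst[0]=3 != 5: 0 + count([2, 1, 4, 1, 3], 5)
lst[0]=2 != 5: 0 + count([1, 4, 1, 3], 5)
lst[0]=1 != 5: 0 + count([4, 1, 3], 5)
lst[0]=4 != 5: 0 + count([1, 3], 5)
lst[0]=1 != 5: 0 + count([3], 5)
lst[0]=3 != 5: 0 + count([], 5)
= 0


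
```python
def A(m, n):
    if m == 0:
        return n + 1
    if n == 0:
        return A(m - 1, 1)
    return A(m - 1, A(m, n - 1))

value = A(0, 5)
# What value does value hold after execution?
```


A(0, 5)
m == 0: return 5 + 1 = 6
= 6


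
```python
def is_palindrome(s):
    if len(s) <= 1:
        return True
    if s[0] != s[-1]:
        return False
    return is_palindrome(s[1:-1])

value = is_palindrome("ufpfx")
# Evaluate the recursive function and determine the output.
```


is_palindrome("ufpfx")
"ufpfx": s[0]='u' != s[-1]='x' -> False
= False


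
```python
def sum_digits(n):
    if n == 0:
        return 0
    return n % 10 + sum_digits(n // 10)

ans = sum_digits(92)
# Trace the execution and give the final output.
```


sum_digits(92)
= 2 + sum_digits(9)
= 2 + 9 + sum_digits(0)
= 2 + 9 + 0
= 11


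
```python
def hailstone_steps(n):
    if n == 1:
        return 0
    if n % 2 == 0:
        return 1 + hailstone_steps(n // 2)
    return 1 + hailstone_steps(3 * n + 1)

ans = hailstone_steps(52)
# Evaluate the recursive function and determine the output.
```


hailstone_steps(52)
52 is even -> hailstone_steps(26)
26 is even -> hailstone_steps(13)
13 is odd -> 3*13+1 = 40 -> hailstone_steps(40)
40 is even -> hailstone_steps(20)
20 is even -> hailstone_steps(10)
10 is even -> hailstone_steps(5)
5 is odd -> 3*5+1 = 16 -> hailstone_steps(16)
16 is even -> hailstone_steps(8)
8 is even -> hailstone_steps(4)
4 is even -> hailstone_steps(2)
2 is even -> hailstone_steps(1)
Reached 1 after 11 steps
= 11


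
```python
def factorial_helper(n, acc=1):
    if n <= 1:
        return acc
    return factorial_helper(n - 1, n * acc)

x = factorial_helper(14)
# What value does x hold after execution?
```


factorial_helper(14, 1)
= factorial_helper(13, 14 * 1) = factorial_helper(13, 14)
= factorial_helper(12, 13 * 14) = factorial_helper(12, 182)
= factorial_helper(11, 12 * 182) = factorial_helper(11, 2184)
= factorial_helper(10, 11 * 2184) = factorial_helper(10, 24024)
= factorial_helper(9, 10 * 24024) = factorial_helper(9, 240240)
= factorial_helper(8, 9 * 240240) = factorial_helper(8, 2162160)
= factorial_helper(7, 8 * 2162160) = factorial_helper(7, 17297280)
= factorial_helper(6, 7 * 17297280) = factorial_helper(6, 121080960)
= factorial_helper(5, 6 * 121080960) = factorial_helper(5, 726485760)
= factorial_helper(4, 5 * 726485760) = factorial_helper(4, 3632428800)
= factorial_helper(3, 4 * 3632428800) = factorial_helper(3, 14529715200)
= factorial_helper(2, 3 * 14529715200) = factorial_helper(2, 43589145600)
= factorial_helper(1, 2 * 43589145600) = factorial_helper(1, 87178291200)
n <= 1, return acc = 87178291200


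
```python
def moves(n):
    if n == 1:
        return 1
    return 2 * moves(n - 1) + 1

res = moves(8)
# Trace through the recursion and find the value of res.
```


moves(8)
= 2 * moves(7) + 1
= 2 * (2 * moves(6) + 1) + 1
= 2 * (2 * (2 * moves(5) + 1) + 1) + 1
= 2 * (2 * (2 * (2 * moves(4) + 1) + 1) + 1) + 1
= 2 * (2 * (2 * (2 * (2 * moves(3) + 1) + 1) + 1) + 1) + 1
= 2 * (2 * (2 * (2 * (2 * (2 * moves(2) + 1) + 1) + 1) + 1) + 1) + 1
= 2 * (2 * (2 * (2 * (2 * (2 * (2 * moves(1) + 1) + 1) + 1) + 1) + 1) + 1) + 1
Now compute bottom-up:
moves(1) = 1
moves(2) = 2 * 1 + 1 = 3
moves(3) = 2 * 3 + 1 = 7
moves(4) = 2 * 7 + 1 = 15
moves(5) = 2 * 15 + 1 = 31
moves(6) = 2 * 31 + 1 = 63
moves(7) = 2 * 63 + 1 = 127
moves(8) = 2 * 127 + 1 = 255
= 255


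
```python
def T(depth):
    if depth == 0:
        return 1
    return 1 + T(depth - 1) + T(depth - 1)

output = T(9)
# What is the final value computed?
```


T(9)
= 1 + T(8) + T(8)
= 1 + 2 * T(8)
T(k) = 2^(k+1) - 1
T(0) = 1
T(1) = 3
T(2) = 7
T(3) = 15
T(4) = 31
T(9) = 2^10 - 1 = 1023


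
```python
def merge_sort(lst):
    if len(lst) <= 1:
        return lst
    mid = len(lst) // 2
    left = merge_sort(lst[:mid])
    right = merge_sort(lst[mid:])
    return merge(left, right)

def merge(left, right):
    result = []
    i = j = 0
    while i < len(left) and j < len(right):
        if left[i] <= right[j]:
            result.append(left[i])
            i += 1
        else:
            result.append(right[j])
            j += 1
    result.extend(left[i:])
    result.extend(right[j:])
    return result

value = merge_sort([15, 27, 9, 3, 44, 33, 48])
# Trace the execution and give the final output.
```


merge_sort([15, 27, 9, 3, 44, 33, 48])
Split into [15, 27, 9] and [3, 44, 33, 48]
Left sorted: [9, 15, 27]
Right sorted: [3, 33, 44, 48]
Merge [9, 15, 27] and [3, 33, 44, 48]
= [3, 9, 15, 27, 33, 44, 48]


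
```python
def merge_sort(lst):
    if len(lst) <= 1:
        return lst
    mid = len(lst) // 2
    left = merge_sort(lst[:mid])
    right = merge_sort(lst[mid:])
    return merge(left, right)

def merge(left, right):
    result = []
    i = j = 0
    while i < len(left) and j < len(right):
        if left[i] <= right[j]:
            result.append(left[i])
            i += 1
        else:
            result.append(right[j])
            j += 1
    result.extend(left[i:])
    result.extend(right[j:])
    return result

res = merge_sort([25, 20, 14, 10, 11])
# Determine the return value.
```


merge_sort([25, 20, 14, 10, 11])
Split into [25, 20] and [14, 10, 11]
Left sorted: [20, 25]
Right sorted: [10, 11, 14]
Merge [20, 25] and [10, 11, 14]
= [10, 11, 14, 20, 25]


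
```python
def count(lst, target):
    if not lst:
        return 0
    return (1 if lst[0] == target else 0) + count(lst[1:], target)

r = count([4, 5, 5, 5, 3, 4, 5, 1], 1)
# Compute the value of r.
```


count([4, 5, 5, 5, 3, 4, 5, 1], 1)
lst[0]=4 != 1: 0 + count([5, 5, 5, 3, 4, 5, 1], 1)
lst[0]=5 != 1: 0 + count([5, 5, 3, 4, 5, 1], 1)
lst[0]=5 != 1: 0 + count([5, 3, 4, 5, 1], 1)
lst[0]=5 != 1: 0 + count([3, 4, 5, 1], 1)
lst[0]=3 != 1: 0 + count([4, 5, 1], 1)
lst[0]=4 != 1: 0 + count([5, 1], 1)
lst[0]=5 != 1: 0 + count([1], 1)
lst[0]=1 == 1: 1 + count([], 1)
= 1


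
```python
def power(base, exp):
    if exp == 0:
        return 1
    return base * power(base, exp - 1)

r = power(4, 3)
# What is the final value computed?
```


power(4, 3)
= 4 * power(4, 2)
= 4 * 4 * power(4, 1)
= 4 * 4 * 4 * power(4, 0)
= 4 * 4 * 4 * 1
= 64


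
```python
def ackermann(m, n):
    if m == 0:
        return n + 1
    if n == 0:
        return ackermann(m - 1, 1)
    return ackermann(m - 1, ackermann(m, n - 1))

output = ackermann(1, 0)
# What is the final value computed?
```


ackermann(1, 0)
n == 0: return ackermann(0, 1)
= ackermann(0, 1) = 2
= 2


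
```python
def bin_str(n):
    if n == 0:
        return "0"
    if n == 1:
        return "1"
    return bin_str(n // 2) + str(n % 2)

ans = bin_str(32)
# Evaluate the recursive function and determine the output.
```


bin_str(32)
= bin_str(16) + "0"
= bin_str(8) + "0" + "0"
= bin_str(4) + "0" + "0" + "0"
= bin_str(2) + "0" + "0" + "0" + "0"
= bin_str(1) + "0" + "0" + "0" + "0" + "0"
= "1" + "0" + "0" + "0" + "0" + "0"
= "100000"


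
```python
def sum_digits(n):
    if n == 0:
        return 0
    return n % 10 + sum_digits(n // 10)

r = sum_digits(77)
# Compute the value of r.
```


sum_digits(77)
= 7 + sum_digits(7)
= 7 + 7 + sum_digits(0)
= 7 + 7 + 0
= 14


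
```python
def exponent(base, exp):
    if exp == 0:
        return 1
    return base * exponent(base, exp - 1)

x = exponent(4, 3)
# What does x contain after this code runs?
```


exponent(4, 3)
= 4 * exponent(4, 2)
= 4 * 4 * exponent(4, 1)
= 4 * 4 * 4 * exponent(4, 0)
= 4 * 4 * 4 * 1
= 64


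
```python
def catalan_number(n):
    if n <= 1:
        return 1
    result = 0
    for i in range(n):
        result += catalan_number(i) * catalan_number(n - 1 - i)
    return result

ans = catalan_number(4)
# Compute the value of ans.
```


catalan_number(4)
= sum of catalan_number(i) * catalan_number(4-1-i) for i in 0..3
First compute sub-values bottom-up:
  catalan_number(0) = 1, catalan_number(1) = 1
  catalan_number(2) = 1*1 + 1*1 = 2
  catalan_number(3) = 1*2 + 1*1 + 2*1 = 5
Now catalan_number(4):
  catalan_number(0)*catalan_number(3) = 1*5 = 5
  catalan_number(1)*catalan_number(2) = 1*2 = 2
  catalan_number(2)*catalan_number(1) = 2*1 = 2
  catalan_number(3)*catalan_number(0) = 5*1 = 5
= 5 + 2 + 2 + 5
= 14


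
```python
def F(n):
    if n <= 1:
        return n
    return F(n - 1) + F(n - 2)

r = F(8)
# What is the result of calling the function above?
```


F(8)
= F(7) + F(6)
= (F(6) + F(5)) + F(6)
Computing bottom-up: F(0)=0, F(1)=1, F(2)=1, F(3)=2, F(4)=3, F(5)=5, F(6)=8, F(7)=13, F(8)=21
= 21


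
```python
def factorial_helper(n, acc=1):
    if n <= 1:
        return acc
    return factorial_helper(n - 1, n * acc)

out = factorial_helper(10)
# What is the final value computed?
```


factorial_helper(10, 1)
= factorial_helper(9, 10 * 1) = factorial_helper(9, 10)
= factorial_helper(8, 9 * 10) = factorial_helper(8, 90)
= factorial_helper(7, 8 * 90) = factorial_helper(7, 720)
= factorial_helper(6, 7 * 720) = factorial_helper(6, 5040)
= factorial_helper(5, 6 * 5040) = factorial_helper(5, 30240)
= factorial_helper(4, 5 * 30240) = factorial_helper(4, 151200)
= factorial_helper(3, 4 * 151200) = factorial_helper(3, 604800)
= factorial_helper(2, 3 * 604800) = factorial_helper(2, 1814400)
= factorial_helper(1, 2 * 1814400) = factorial_helper(1, 3628800)
n <= 1, return acc = 3628800


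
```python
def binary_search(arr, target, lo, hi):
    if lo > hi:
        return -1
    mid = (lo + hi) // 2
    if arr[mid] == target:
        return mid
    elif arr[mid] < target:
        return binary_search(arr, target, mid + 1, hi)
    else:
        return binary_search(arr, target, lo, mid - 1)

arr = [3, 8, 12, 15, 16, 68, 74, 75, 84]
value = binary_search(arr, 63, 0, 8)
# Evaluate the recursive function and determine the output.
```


binary_search(arr, 63, 0, 8)
lo=0, hi=8, mid=4, arr[mid]=16
16 < 63, search right half
lo=5, hi=8, mid=6, arr[mid]=74
74 > 63, search left half
lo=5, hi=5, mid=5, arr[mid]=68
68 > 63, search left half
lo > hi, target not found, return -1
= -1


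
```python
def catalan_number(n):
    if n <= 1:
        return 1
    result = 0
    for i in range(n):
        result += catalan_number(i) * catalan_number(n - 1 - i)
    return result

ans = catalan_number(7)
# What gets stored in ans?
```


catalan_number(7)
= sum of catalan_number(i) * catalan_number(7-1-i) for i in 0..6
First compute sub-values bottom-up:
  catalan_number(0) = 1, catalan_number(1) = 1
  catalan_number(2) = 1*1 + 1*1 = 2
  catalan_number(3) = 1*2 + 1*1 + 2*1 = 5
  catalan_number(4) = 1*5 + 1*2 + 2*1 + 5*1 = 14
  catalan_number(5) = 1*14 + 1*5 + 2*2 + 5*1 + 14*1 = 42
  catalan_number(6) = 1*42 + 1*14 + 2*5 + 5*2 + 14*1 + 42*1 = 132
Now catalan_number(7):
  catalan_number(0)*catalan_number(6) = 1*132 = 132
  catalan_number(1)*catalan_number(5) = 1*42 = 42
  catalan_number(2)*catalan_number(4) = 2*14 = 28
  catalan_number(3)*catalan_number(3) = 5*5 = 25
  catalan_number(4)*catalan_number(2) = 14*2 = 28
  catalan_number(5)*catalan_number(1) = 42*1 = 42
  catalan_number(6)*catalan_number(0) = 132*1 = 132
= 132 + 42 + 28 + 25 + 28 + 42 + 132
= 429


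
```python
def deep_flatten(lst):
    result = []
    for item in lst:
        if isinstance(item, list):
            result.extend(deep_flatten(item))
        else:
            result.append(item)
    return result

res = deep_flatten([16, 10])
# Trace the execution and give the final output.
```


deep_flatten([16, 10])
Processing each element:
  16 is not a list -> append 16
  10 is not a list -> append 10
= [16, 10]


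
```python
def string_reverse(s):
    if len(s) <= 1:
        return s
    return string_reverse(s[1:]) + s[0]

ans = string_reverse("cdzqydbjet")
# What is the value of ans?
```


string_reverse("cdzqydbjet")
= string_reverse("dzqydbjet") + "c"
= string_reverse("zqydbjet") + "d" + "c"
= string_reverse("qydbjet") + "z" + "d" + "c"
= string_reverse("ydbjet") + "q" + "z" + "d" + "c"
= string_reverse("dbjet") + "y" + "q" + "z" + "d" + "c"
= string_reverse("bjet") + "d" + "y" + "q" + "z" + "d" + "c"
= string_reverse("jet") + "b" + "d" + "y" + "q" + "z" + "d" + "c"
= string_reverse("et") + "j" + "b" + "d" + "y" + "q" + "z" + "d" + "c"
= string_reverse("t") + "e" + "j" + "b" + "d" + "y" + "q" + "z" + "d" + "c"
= "t" + "e" + "j" + "b" + "d" + "y" + "q" + "z" + "d" + "c"
= "tejbdyqzdc"


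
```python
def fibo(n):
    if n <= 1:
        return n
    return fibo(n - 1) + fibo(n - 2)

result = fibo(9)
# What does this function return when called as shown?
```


fibo(9)
= fibo(8) + fibo(7)
= (fibo(7) + fibo(6)) + fibo(7)
Computing bottom-up: fibo(0)=0, fibo(1)=1, fibo(2)=1, fibo(3)=2, fibo(4)=3, fibo(5)=5, fibo(6)=8, fibo(7)=13, fibo(8)=21, fibo(9)=34
= 34


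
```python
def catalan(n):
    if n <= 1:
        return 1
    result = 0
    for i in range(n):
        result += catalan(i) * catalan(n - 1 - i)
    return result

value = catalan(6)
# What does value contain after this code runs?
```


catalan(6)
= sum of catalan(i) * catalan(6-1-i) for i in 0..5
First compute sub-values bottom-up:
  catalan(0) = 1, catalan(1) = 1
  catalan(2) = 1*1 + 1*1 = 2
  catalan(3) = 1*2 + 1*1 + 2*1 = 5
  catalan(4) = 1*5 + 1*2 + 2*1 + 5*1 = 14
  catalan(5) = 1*14 + 1*5 + 2*2 + 5*1 + 14*1 = 42
Now catalan(6):
  catalan(0)*catalan(5) = 1*42 = 42
  catalan(1)*catalan(4) = 1*14 = 14
  catalan(2)*catalan(3) = 2*5 = 10
  catalan(3)*catalan(2) = 5*2 = 10
  catalan(4)*catalan(1) = 14*1 = 14
  catalan(5)*catalan(0) = 42*1 = 42
= 42 + 14 + 10 + 10 + 14 + 42
= 132


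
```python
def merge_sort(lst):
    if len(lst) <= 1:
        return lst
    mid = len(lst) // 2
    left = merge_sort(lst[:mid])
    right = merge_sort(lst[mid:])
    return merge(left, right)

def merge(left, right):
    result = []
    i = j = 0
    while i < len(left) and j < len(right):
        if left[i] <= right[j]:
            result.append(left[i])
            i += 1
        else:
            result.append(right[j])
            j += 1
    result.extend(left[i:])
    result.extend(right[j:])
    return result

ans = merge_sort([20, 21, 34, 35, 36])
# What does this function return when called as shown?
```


merge_sort([20, 21, 34, 35, 36])
Split into [20, 21] and [34, 35, 36]
Left sorted: [20, 21]
Right sorted: [34, 35, 36]
Merge [20, 21] and [34, 35, 36]
= [20, 21, 34, 35, 36]


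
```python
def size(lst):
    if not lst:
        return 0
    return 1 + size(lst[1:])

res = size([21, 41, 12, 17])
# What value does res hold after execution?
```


size([21, 41, 12, 17])
= 1 + size([41, 12, 17])
= 1 + 1 + size([12, 17])
= 1 + 1 + 1 + size([17])
= 1 + 1 + 1 + 1 + size([])
= 1 + 1 + 1 + 1 + 0
= 4


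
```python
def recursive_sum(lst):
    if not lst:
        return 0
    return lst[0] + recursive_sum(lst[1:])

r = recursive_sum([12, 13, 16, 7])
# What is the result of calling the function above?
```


recursive_sum([12, 13, 16, 7])
= 12 + recursive_sum([13, 16, 7])
= 12 + 13 + recursive_sum([16, 7])
= 12 + 13 + 16 + recursive_sum([7])
= 12 + 13 + 16 + 7 + recursive_sum([])
= 12 + 13 + 16 + 7 + 0
= 48


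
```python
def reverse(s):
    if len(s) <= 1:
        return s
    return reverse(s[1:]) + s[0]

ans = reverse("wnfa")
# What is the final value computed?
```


reverse("wnfa")
= reverse("nfa") + "w"
= reverse("fa") + "n" + "w"
= reverse("a") + "f" + "n" + "w"
= "a" + "f" + "n" + "w"
= "afnw"


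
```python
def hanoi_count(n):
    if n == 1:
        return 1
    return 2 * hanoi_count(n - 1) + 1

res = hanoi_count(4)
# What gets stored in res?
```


hanoi_count(4)
= 2 * hanoi_count(3) + 1
= 2 * (2 * hanoi_count(2) + 1) + 1
= 2 * (2 * (2 * hanoi_count(1) + 1) + 1) + 1
Now compute bottom-up:
hanoi_count(1) = 1
hanoi_count(2) = 2 * 1 + 1 = 3
hanoi_count(3) = 2 * 3 + 1 = 7
hanoi_count(4) = 2 * 7 + 1 = 15
= 15


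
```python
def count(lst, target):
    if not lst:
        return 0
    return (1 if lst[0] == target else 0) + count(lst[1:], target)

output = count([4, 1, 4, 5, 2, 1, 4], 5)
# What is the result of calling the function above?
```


count([4, 1, 4, 5, 2, 1, 4], 5)
lst[0]=4 != 5: 0 + count([1, 4, 5, 2, 1, 4], 5)
lst[0]=1 != 5: 0 + count([4, 5, 2, 1, 4], 5)
lst[0]=4 != 5: 0 + count([5, 2, 1, 4], 5)
lst[0]=5 == 5: 1 + count([2, 1, 4], 5)
lst[0]=2 != 5: 0 + count([1, 4], 5)
lst[0]=1 != 5: 0 + count([4], 5)
lst[0]=4 != 5: 0 + count([], 5)
= 1


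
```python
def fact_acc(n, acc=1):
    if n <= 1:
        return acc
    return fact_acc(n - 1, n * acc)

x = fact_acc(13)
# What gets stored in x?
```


fact_acc(13, 1)
= fact_acc(12, 13 * 1) = fact_acc(12, 13)
= fact_acc(11, 12 * 13) = fact_acc(11, 156)
= fact_acc(10, 11 * 156) = fact_acc(10, 1716)
= fact_acc(9, 10 * 1716) = fact_acc(9, 17160)
= fact_acc(8, 9 * 17160) = fact_acc(8, 154440)
= fact_acc(7, 8 * 154440) = fact_acc(7, 1235520)
= fact_acc(6, 7 * 1235520) = fact_acc(6, 8648640)
= fact_acc(5, 6 * 8648640) = fact_acc(5, 51891840)
= fact_acc(4, 5 * 51891840) = fact_acc(4, 259459200)
= fact_acc(3, 4 * 259459200) = fact_acc(3, 1037836800)
= fact_acc(2, 3 * 1037836800) = fact_acc(2, 3113510400)
= fact_acc(1, 2 * 3113510400) = fact_acc(1, 6227020800)
n <= 1, return acc = 6227020800


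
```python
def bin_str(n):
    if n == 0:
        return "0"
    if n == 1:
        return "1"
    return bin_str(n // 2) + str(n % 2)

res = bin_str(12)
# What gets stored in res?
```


bin_str(12)
= bin_str(6) + "0"
= bin_str(3) + "0" + "0"
= bin_str(1) + "1" + "0" + "0"
= "1" + "1" + "0" + "0"
= "1100"


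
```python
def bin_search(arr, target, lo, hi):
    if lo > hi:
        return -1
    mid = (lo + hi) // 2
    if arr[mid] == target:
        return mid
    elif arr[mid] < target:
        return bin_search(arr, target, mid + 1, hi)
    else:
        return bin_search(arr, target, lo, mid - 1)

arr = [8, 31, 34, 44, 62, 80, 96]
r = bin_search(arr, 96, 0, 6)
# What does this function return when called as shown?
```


bin_search(arr, 96, 0, 6)
lo=0, hi=6, mid=3, arr[mid]=44
44 < 96, search right half
lo=4, hi=6, mid=5, arr[mid]=80
80 < 96, search right half
lo=6, hi=6, mid=6, arr[mid]=96
arr[6] == 96, found at index 6
= 6


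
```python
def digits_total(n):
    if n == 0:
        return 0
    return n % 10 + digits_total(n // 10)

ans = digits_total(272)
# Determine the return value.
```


digits_total(272)
= 2 + digits_total(27)
= 2 + 7 + digits_total(2)
= 2 + 7 + 2 + digits_total(0)
= 2 + 7 + 2 + 0
= 11


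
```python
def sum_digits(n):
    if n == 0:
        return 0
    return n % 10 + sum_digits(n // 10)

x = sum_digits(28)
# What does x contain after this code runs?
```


sum_digits(28)
= 8 + sum_digits(2)
= 8 + 2 + sum_digits(0)
= 8 + 2 + 0
= 10


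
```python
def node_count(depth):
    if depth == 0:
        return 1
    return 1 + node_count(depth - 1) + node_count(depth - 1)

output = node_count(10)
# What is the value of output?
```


node_count(10)
= 1 + node_count(9) + node_count(9)
= 1 + 2 * node_count(9)
node_count(k) = 2^(k+1) - 1
node_count(0) = 1
node_count(1) = 3
node_count(2) = 7
node_count(3) = 15
node_count(4) = 31
node_count(10) = 2^11 - 1 = 2047


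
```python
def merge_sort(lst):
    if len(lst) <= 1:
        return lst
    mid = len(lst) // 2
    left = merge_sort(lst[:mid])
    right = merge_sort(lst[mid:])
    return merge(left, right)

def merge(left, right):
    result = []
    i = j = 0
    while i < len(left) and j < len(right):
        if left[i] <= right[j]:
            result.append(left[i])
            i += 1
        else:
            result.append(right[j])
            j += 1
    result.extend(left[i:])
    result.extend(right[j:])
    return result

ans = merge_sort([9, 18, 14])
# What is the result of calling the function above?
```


merge_sort([9, 18, 14])
Split into [9] and [18, 14]
Left sorted: [9]
Right sorted: [14, 18]
Merge [9] and [14, 18]
= [9, 14, 18]


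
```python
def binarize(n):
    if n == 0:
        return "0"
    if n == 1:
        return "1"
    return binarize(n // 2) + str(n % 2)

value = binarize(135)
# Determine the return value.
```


binarize(135)
= binarize(67) + "1"
= binarize(33) + "1" + "1"
= binarize(16) + "1" + "1" + "1"
= binarize(8) + "0" + "1" + "1" + "1"
= binarize(4) + "0" + "0" + "1" + "1" + "1"
= binarize(2) + "0" + "0" + "0" + "1" + "1" + "1"
= binarize(1) + "0" + "0" + "0" + "0" + "1" + "1" + "1"
= "1" + "0" + "0" + "0" + "0" + "1" + "1" + "1"
= "10000111"


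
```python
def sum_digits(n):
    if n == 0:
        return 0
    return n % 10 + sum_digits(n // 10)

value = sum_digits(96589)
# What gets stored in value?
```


sum_digits(96589)
= 9 + sum_digits(9658)
= 9 + 8 + sum_digits(965)
= 9 + 8 + 5 + sum_digits(96)
= 9 + 8 + 5 + 6 + sum_digits(9)
= 9 + 8 + 5 + 6 + 9 + sum_digits(0)
= 9 + 8 + 5 + 6 + 9 + 0
= 37


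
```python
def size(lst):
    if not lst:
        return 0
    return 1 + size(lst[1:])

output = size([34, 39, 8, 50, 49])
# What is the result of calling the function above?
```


size([34, 39, 8, 50, 49])
= 1 + size([39, 8, 50, 49])
= 1 + 1 + size([8, 50, 49])
= 1 + 1 + 1 + size([50, 49])
= 1 + 1 + 1 + 1 + size([49])
= 1 + 1 + 1 + 1 + 1 + size([])
= 1 + 1 + 1 + 1 + 1 + 0
= 5


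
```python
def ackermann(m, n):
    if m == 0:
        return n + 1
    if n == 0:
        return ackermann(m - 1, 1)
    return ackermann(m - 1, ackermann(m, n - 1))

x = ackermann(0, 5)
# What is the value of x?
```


ackermann(0, 5)
m == 0: return 5 + 1 = 6
= 6


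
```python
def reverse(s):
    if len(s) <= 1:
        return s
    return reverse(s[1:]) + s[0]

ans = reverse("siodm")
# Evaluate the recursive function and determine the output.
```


reverse("siodm")
= reverse("iodm") + "s"
= reverse("odm") + "i" + "s"
= reverse("dm") + "o" + "i" + "s"
= reverse("m") + "d" + "o" + "i" + "s"
= "m" + "d" + "o" + "i" + "s"
= "mdois"


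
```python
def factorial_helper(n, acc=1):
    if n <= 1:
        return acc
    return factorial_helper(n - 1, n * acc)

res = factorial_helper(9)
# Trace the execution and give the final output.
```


factorial_helper(9, 1)
= factorial_helper(8, 9 * 1) = factorial_helper(8, 9)
= factorial_helper(7, 8 * 9) = factorial_helper(7, 72)
= factorial_helper(6, 7 * 72) = factorial_helper(6, 504)
= factorial_helper(5, 6 * 504) = factorial_helper(5, 3024)
= factorial_helper(4, 5 * 3024) = factorial_helper(4, 15120)
= factorial_helper(3, 4 * 15120) = factorial_helper(3, 60480)
= factorial_helper(2, 3 * 60480) = factorial_helper(2, 181440)
= factorial_helper(1, 2 * 181440) = factorial_helper(1, 362880)
n <= 1, return acc = 362880


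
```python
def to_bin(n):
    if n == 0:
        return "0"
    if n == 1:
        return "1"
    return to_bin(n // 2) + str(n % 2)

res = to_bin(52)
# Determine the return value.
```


to_bin(52)
= to_bin(26) + "0"
= to_bin(13) + "0" + "0"
= to_bin(6) + "1" + "0" + "0"
= to_bin(3) + "0" + "1" + "0" + "0"
= to_bin(1) + "1" + "0" + "1" + "0" + "0"
= "1" + "1" + "0" + "1" + "0" + "0"
= "110100"


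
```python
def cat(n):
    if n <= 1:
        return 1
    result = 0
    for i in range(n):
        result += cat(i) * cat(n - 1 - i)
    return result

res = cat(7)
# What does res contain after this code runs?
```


cat(7)
= sum of cat(i) * cat(7-1-i) for i in 0..6
First compute sub-values bottom-up:
  cat(0) = 1, cat(1) = 1
  cat(2) = 1*1 + 1*1 = 2
  cat(3) = 1*2 + 1*1 + 2*1 = 5
  cat(4) = 1*5 + 1*2 + 2*1 + 5*1 = 14
  cat(5) = 1*14 + 1*5 + 2*2 + 5*1 + 14*1 = 42
  cat(6) = 1*42 + 1*14 + 2*5 + 5*2 + 14*1 + 42*1 = 132
Now cat(7):
  cat(0)*cat(6) = 1*132 = 132
  cat(1)*cat(5) = 1*42 = 42
  cat(2)*cat(4) = 2*14 = 28
  cat(3)*cat(3) = 5*5 = 25
  cat(4)*cat(2) = 14*2 = 28
  cat(5)*cat(1) = 42*1 = 42
  cat(6)*cat(0) = 132*1 = 132
= 132 + 42 + 28 + 25 + 28 + 42 + 132
= 429


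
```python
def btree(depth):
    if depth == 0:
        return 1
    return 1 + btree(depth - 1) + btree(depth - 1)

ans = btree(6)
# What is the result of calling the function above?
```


btree(6)
= 1 + btree(5) + btree(5)
= 1 + 2 * btree(5)
btree(k) = 2^(k+1) - 1
btree(0) = 1
btree(1) = 3
btree(2) = 7
btree(3) = 15
btree(4) = 31
btree(6) = 2^7 - 1 = 127


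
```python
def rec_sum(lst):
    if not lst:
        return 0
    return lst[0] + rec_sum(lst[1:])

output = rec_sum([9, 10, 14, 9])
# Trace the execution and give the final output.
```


rec_sum([9, 10, 14, 9])
= 9 + rec_sum([10, 14, 9])
= 9 + 10 + rec_sum([14, 9])
= 9 + 10 + 14 + rec_sum([9])
= 9 + 10 + 14 + 9 + rec_sum([])
= 9 + 10 + 14 + 9 + 0
= 42


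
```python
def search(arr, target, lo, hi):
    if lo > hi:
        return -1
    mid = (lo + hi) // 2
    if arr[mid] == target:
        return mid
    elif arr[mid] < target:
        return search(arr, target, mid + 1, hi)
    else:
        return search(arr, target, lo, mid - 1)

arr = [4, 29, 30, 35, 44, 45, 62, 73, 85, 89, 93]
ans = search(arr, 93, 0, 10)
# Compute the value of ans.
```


search(arr, 93, 0, 10)
lo=0, hi=10, mid=5, arr[mid]=45
45 < 93, search right half
lo=6, hi=10, mid=8, arr[mid]=85
85 < 93, search right half
lo=9, hi=10, mid=9, arr[mid]=89
89 < 93, search right half
lo=10, hi=10, mid=10, arr[mid]=93
arr[10] == 93, found at index 10
= 10


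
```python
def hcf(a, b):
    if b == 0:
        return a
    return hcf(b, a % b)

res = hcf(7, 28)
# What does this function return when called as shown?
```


hcf(7, 28)
= hcf(28, 7 % 28) = hcf(28, 7)
= hcf(7, 28 % 7) = hcf(7, 0)
b == 0, return a = 7


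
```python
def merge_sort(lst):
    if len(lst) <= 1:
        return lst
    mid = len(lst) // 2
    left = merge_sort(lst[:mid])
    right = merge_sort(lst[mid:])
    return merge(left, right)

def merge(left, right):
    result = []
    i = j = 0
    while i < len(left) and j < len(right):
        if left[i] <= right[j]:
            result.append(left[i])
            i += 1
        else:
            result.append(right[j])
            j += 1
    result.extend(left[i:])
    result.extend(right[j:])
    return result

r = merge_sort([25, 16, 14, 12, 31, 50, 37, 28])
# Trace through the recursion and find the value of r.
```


merge_sort([25, 16, 14, 12, 31, 50, 37, 28])
Split into [25, 16, 14, 12] and [31, 50, 37, 28]
Left sorted: [12, 14, 16, 25]
Right sorted: [28, 31, 37, 50]
Merge [12, 14, 16, 25] and [28, 31, 37, 50]
= [12, 14, 16, 25, 28, 31, 37, 50]


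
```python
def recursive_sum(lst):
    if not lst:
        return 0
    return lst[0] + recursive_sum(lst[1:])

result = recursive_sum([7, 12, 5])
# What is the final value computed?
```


recursive_sum([7, 12, 5])
= 7 + recursive_sum([12, 5])
= 7 + 12 + recursive_sum([5])
= 7 + 12 + 5 + recursive_sum([])
= 7 + 12 + 5 + 0
= 24


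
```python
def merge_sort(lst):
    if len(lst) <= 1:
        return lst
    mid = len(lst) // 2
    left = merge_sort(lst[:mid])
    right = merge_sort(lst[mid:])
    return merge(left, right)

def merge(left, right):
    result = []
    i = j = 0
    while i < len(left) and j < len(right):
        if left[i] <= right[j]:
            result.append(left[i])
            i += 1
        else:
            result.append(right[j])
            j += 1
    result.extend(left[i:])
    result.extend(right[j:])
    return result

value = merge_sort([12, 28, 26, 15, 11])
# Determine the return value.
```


merge_sort([12, 28, 26, 15, 11])
Split into [12, 28] and [26, 15, 11]
Left sorted: [12, 28]
Right sorted: [11, 15, 26]
Merge [12, 28] and [11, 15, 26]
= [11, 12, 15, 26, 28]


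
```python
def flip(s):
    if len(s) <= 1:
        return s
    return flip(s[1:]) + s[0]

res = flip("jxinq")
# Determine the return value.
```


flip("jxinq")
= flip("xinq") + "j"
= flip("inq") + "x" + "j"
= flip("nq") + "i" + "x" + "j"
= flip("q") + "n" + "i" + "x" + "j"
= "q" + "n" + "i" + "x" + "j"
= "qnixj"


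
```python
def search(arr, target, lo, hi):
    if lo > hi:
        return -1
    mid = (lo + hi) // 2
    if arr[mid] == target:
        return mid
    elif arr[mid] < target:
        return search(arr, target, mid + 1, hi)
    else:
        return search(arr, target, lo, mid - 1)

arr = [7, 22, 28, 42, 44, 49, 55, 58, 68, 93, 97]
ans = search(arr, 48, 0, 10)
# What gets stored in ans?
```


search(arr, 48, 0, 10)
lo=0, hi=10, mid=5, arr[mid]=49
49 > 48, search left half
lo=0, hi=4, mid=2, arr[mid]=28
28 < 48, search right half
lo=3, hi=4, mid=3, arr[mid]=42
42 < 48, search right half
lo=4, hi=4, mid=4, arr[mid]=44
44 < 48, search right half
lo > hi, target not found, return -1
= -1


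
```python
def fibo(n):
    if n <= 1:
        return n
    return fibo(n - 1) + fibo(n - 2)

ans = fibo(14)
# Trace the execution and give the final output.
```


fibo(14)
= fibo(13) + fibo(12)
= (fibo(12) + fibo(11)) + fibo(12)
Computing bottom-up: fibo(0)=0, fibo(1)=1, fibo(2)=1, fibo(3)=2, fibo(4)=3, fibo(5)=5, fibo(6)=8, fibo(7)=13, fibo(8)=21, fibo(9)=34, fibo(10)=55, fibo(11)=89, fibo(12)=144, fibo(13)=233, fibo(14)=377
= 377


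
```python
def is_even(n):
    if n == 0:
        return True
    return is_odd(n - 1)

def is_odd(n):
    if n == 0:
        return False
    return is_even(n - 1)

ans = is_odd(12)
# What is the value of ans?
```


is_odd(12)
= is_even(11)
= is_odd(10)
= is_even(9)
= is_odd(8)
= is_even(7)
= is_odd(6)
= is_even(5)
= is_odd(4)
= is_even(3)
= is_odd(2)
= is_even(1)
= is_odd(0)
n == 0: return False
= False


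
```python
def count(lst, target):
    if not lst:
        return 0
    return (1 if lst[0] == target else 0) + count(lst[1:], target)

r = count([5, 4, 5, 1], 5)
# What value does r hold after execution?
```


count([5, 4, 5, 1], 5)
lst[0]=5 == 5: 1 + count([4, 5, 1], 5)
lst[0]=4 != 5: 0 + count([5, 1], 5)
lst[0]=5 == 5: 1 + count([1], 5)
lst[0]=1 != 5: 0 + count([], 5)
= 2


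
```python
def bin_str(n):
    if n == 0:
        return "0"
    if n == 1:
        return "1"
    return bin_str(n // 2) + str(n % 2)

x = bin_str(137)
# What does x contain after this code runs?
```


bin_str(137)
= bin_str(68) + "1"
= bin_str(34) + "0" + "1"
= bin_str(17) + "0" + "0" + "1"
= bin_str(8) + "1" + "0" + "0" + "1"
= bin_str(4) + "0" + "1" + "0" + "0" + "1"
= bin_str(2) + "0" + "0" + "1" + "0" + "0" + "1"
= bin_str(1) + "0" + "0" + "0" + "1" + "0" + "0" + "1"
= "1" + "0" + "0" + "0" + "1" + "0" + "0" + "1"
= "10001001"


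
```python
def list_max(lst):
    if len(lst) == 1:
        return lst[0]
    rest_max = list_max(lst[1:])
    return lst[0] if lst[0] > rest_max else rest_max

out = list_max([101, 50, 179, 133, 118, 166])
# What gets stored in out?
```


list_max([101, 50, 179, 133, 118, 166])
= compare 101 with list_max([50, 179, 133, 118, 166])
= compare 50 with list_max([179, 133, 118, 166])
= compare 179 with list_max([133, 118, 166])
= compare 133 with list_max([118, 166])
= compare 118 with list_max([166])
Base: list_max([166]) = 166
compare 118 with 166: max = 166
compare 133 with 166: max = 166
compare 179 with 166: max = 179
compare 50 with 179: max = 179
compare 101 with 179: max = 179
= 179


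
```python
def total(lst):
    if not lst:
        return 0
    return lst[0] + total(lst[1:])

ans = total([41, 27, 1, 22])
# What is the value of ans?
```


total([41, 27, 1, 22])
= 41 + total([27, 1, 22])
= 41 + 27 + total([1, 22])
= 41 + 27 + 1 + total([22])
= 41 + 27 + 1 + 22 + total([])
= 41 + 27 + 1 + 22 + 0
= 91


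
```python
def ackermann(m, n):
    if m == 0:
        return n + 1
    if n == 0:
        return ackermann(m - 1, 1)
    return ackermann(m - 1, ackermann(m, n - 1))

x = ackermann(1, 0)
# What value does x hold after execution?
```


ackermann(1, 0)
n == 0: return ackermann(0, 1)
= ackermann(0, 1) = 2
= 2


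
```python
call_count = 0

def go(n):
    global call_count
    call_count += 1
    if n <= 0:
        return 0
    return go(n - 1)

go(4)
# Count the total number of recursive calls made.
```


go(4) calls go(3) calls ... calls go(0)
Total calls: 4 + 1 (for base case) = 5


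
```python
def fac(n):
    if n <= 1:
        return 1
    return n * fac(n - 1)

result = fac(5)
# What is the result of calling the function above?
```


fac(5)
= 5 * fac(4)
= 5 * 4 * fac(3)
= 5 * 4 * 3 * fac(2)
= 5 * 4 * 3 * 2 * fac(1)
= 5 * 4 * 3 * 2 * 1
= 120


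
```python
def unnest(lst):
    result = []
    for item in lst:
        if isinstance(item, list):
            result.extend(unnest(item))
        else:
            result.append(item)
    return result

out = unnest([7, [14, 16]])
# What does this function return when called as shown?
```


unnest([7, [14, 16]])
Processing each element:
  7 is not a list -> append 7
  [14, 16] is a list -> unnest recursively -> [14, 16]
= [7, 14, 16]


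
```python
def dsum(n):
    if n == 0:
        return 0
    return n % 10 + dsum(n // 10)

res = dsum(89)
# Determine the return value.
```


dsum(89)
= 9 + dsum(8)
= 9 + 8 + dsum(0)
= 9 + 8 + 0
= 17


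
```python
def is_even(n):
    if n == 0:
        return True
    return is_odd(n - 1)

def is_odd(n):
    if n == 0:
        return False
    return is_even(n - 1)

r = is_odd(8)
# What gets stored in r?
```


is_odd(8)
= is_even(7)
= is_odd(6)
= is_even(5)
= is_odd(4)
= is_even(3)
= is_odd(2)
= is_even(1)
= is_odd(0)
n == 0: return False
= False


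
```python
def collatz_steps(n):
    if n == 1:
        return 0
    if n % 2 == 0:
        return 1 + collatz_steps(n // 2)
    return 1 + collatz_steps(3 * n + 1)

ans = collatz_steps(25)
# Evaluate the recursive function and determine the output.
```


collatz_steps(25)
25 is odd -> 3*25+1 = 76 -> collatz_steps(76)
76 is even -> collatz_steps(38)
38 is even -> collatz_steps(19)
19 is odd -> 3*19+1 = 58 -> collatz_steps(58)
58 is even -> collatz_steps(29)
29 is odd -> 3*29+1 = 88 -> collatz_steps(88)
88 is even -> collatz_steps(44)
44 is even -> collatz_steps(22)
22 is even -> collatz_steps(11)
11 is odd -> 3*11+1 = 34 -> collatz_steps(34)
34 is even -> collatz_steps(17)
17 is odd -> 3*17+1 = 52 -> collatz_steps(52)
52 is even -> collatz_steps(26)
26 is even -> collatz_steps(13)
13 is odd -> 3*13+1 = 40 -> collatz_steps(40)
40 is even -> collatz_steps(20)
20 is even -> collatz_steps(10)
10 is even -> collatz_steps(5)
5 is odd -> 3*5+1 = 16 -> collatz_steps(16)
16 is even -> collatz_steps(8)
8 is even -> collatz_steps(4)
4 is even -> collatz_steps(2)
2 is even -> collatz_steps(1)
Reached 1 after 23 steps
= 23


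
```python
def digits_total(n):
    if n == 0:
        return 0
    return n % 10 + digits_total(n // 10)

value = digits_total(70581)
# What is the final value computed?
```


digits_total(70581)
= 1 + digits_total(7058)
= 1 + 8 + digits_total(705)
= 1 + 8 + 5 + digits_total(70)
= 1 + 8 + 5 + 0 + digits_total(7)
= 1 + 8 + 5 + 0 + 7 + digits_total(0)
= 1 + 8 + 5 + 0 + 7 + 0
= 21


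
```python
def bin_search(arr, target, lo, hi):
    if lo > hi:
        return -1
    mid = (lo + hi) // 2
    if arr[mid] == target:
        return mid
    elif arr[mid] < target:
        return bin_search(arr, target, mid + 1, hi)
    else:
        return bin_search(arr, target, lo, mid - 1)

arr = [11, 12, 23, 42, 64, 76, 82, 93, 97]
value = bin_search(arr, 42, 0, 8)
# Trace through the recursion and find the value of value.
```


bin_search(arr, 42, 0, 8)
lo=0, hi=8, mid=4, arr[mid]=64
64 > 42, search left half
lo=0, hi=3, mid=1, arr[mid]=12
12 < 42, search right half
lo=2, hi=3, mid=2, arr[mid]=23
23 < 42, search right half
lo=3, hi=3, mid=3, arr[mid]=42
arr[3] == 42, found at index 3
= 3


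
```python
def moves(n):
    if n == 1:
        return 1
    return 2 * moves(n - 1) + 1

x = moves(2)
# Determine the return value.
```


moves(2)
= 2 * moves(1) + 1
Now compute bottom-up:
moves(1) = 1
moves(2) = 2 * 1 + 1 = 3
= 3


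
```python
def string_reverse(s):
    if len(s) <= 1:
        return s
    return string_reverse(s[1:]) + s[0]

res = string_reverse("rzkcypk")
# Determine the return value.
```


string_reverse("rzkcypk")
= string_reverse("zkcypk") + "r"
= string_reverse("kcypk") + "z" + "r"
= string_reverse("cypk") + "k" + "z" + "r"
= string_reverse("ypk") + "c" + "k" + "z" + "r"
= string_reverse("pk") + "y" + "c" + "k" + "z" + "r"
= string_reverse("k") + "p" + "y" + "c" + "k" + "z" + "r"
= "k" + "p" + "y" + "c" + "k" + "z" + "r"
= "kpyckzr"


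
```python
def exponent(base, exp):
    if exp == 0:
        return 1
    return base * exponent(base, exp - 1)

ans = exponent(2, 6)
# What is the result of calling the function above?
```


exponent(2, 6)
= 2 * exponent(2, 5)
= 2 * 2 * exponent(2, 4)
= 2 * 2 * 2 * exponent(2, 3)
= 2 * 2 * 2 * 2 * exponent(2, 2)
= 2 * 2 * 2 * 2 * 2 * exponent(2, 1)
= 2 * 2 * 2 * 2 * 2 * 2 * exponent(2, 0)
= 2 * 2 * 2 * 2 * 2 * 2 * 1
= 64


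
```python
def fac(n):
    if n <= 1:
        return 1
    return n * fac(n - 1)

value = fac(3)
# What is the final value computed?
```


fac(3)
= 3 * fac(2)
= 3 * 2 * fac(1)
= 3 * 2 * 1
= 6


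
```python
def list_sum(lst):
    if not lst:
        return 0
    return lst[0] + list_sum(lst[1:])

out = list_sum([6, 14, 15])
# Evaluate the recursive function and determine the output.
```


list_sum([6, 14, 15])
= 6 + list_sum([14, 15])
= 6 + 14 + list_sum([15])
= 6 + 14 + 15 + list_sum([])
= 6 + 14 + 15 + 0
= 35


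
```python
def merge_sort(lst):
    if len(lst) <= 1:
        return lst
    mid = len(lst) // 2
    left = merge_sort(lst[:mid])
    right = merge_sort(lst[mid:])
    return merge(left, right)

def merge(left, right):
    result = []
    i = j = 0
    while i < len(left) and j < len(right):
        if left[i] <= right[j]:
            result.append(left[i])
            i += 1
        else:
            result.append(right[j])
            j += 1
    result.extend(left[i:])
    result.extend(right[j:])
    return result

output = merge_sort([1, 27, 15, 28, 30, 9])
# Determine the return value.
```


merge_sort([1, 27, 15, 28, 30, 9])
Split into [1, 27, 15] and [28, 30, 9]
Left sorted: [1, 15, 27]
Right sorted: [9, 28, 30]
Merge [1, 15, 27] and [9, 28, 30]
= [1, 9, 15, 27, 28, 30]
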